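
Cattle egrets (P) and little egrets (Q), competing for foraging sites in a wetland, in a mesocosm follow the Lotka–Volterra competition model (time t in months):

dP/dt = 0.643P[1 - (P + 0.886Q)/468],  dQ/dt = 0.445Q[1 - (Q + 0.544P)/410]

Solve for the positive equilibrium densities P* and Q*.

Setting both brackets to zero gives the nullclines P + 0.886Q = 468 and 0.544P + Q = 410.
Substituting Q = 410 - 0.544P into the first: P(1 - 0.886·0.544) = 468 - 0.886·410.
So P* = 105/0.518 = 202, and then Q* = 410 - 0.544·202 = 300.

P* ≈ 202, Q* ≈ 300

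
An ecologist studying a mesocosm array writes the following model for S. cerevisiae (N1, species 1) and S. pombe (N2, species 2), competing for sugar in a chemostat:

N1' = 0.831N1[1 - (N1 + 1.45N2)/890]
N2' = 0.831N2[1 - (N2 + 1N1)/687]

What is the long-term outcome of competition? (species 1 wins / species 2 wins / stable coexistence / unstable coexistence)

unstable coexistence (outcome depends on initial conditions)

Compare the nullcline intercepts: K1/α12 = 890/1.45 = 614 < K2 = 687; K2/α21 = 687/1 = 687 < K1 = 890.
Since both are reversed, neither can invade when rare; the interior point is a saddle.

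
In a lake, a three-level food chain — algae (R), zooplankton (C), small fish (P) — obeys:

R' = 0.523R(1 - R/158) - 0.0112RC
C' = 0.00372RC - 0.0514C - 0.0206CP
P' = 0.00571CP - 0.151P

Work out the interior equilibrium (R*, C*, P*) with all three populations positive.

From dP/dt = 0: 0.00571C* = 0.151, so C* = 26.4.
From dR/dt = 0: 0.523(1 - R*/158) = 0.0112·26.4, giving R* = 158·(1 - 0.566) = 68.5.
From dC/dt = 0: 0.00372·68.5 - 0.0514 = 0.0206P*, so P* = 0.204/0.0206 = 9.88.

R* ≈ 68.5, C* ≈ 26.4, P* ≈ 9.88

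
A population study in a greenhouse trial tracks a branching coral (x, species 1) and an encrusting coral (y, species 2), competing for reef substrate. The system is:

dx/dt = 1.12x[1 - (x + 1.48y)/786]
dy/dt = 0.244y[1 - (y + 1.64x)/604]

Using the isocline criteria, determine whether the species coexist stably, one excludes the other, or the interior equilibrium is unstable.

Compare the nullcline intercepts: K1/α12 = 786/1.48 = 531 < K2 = 604; K2/α21 = 604/1.64 = 368 < K1 = 786.
Since both are reversed, neither can invade when rare; the interior point is a saddle.

unstable coexistence (outcome depends on initial conditions)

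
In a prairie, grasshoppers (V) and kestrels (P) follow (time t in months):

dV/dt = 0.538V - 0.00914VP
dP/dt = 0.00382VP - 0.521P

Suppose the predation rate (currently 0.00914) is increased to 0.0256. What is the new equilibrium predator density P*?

At the interior fixed point, setting dV/dt = 0 with V > 0 fixes P* = (prey growth rate)/(VP coefficient) — independent of the other coefficients.
With the change, P* = 0.538/0.0256 = 21; it falls from 58.9.

P* ≈ 21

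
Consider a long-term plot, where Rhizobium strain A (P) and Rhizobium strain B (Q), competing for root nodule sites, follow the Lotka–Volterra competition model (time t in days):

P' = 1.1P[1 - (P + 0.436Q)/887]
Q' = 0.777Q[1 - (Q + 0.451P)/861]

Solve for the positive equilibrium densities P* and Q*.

Setting both brackets to zero gives the nullclines P + 0.436Q = 887 and 0.451P + Q = 861.
Substituting Q = 861 - 0.451P into the first: P(1 - 0.436·0.451) = 887 - 0.436·861.
So P* = 512/0.803 = 637, and then Q* = 861 - 0.451·637 = 574.

P* ≈ 637, Q* ≈ 574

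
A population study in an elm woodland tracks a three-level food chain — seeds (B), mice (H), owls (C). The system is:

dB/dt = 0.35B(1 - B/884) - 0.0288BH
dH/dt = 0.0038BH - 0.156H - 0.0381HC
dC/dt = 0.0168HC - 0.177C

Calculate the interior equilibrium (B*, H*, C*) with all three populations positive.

B* ≈ 118, H* ≈ 10.5, C* ≈ 7.64

From dC/dt = 0: 0.0168H* = 0.177, so H* = 10.5.
From dB/dt = 0: 0.35(1 - B*/884) = 0.0288·10.5, giving B* = 884·(1 - 0.867) = 118.
From dH/dt = 0: 0.0038·118 - 0.156 = 0.0381C*, so C* = 0.291/0.0381 = 7.64.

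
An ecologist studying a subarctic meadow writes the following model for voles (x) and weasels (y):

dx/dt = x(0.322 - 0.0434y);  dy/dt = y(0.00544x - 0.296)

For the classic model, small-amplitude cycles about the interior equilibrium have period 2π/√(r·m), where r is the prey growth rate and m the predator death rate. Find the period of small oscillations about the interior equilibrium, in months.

Here r = 0.322 and m = 0.296, so r·m = 0.0953.
ω = √0.0953 = 0.309 per month, hence T = 2π/ω ≈ 20.4 months.

T ≈ 20.4 months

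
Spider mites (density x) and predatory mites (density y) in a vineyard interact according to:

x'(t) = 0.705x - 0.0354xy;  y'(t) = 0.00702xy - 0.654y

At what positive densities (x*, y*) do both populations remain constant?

Set dy/dt = 0 with y > 0: 0.00702x - 0.654 = 0, so x* = 0.654/0.00702 = 93.2.
Set dx/dt = 0 with x > 0: 0.705 - 0.0354y = 0, so y* = 0.705/0.0354 = 19.9.

x* ≈ 93.2, y* ≈ 19.9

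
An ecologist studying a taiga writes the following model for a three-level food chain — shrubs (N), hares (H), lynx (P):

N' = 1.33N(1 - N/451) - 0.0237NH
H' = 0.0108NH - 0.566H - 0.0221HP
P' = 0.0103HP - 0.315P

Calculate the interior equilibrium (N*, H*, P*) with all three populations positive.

N* ≈ 205, H* ≈ 30.6, P* ≈ 74.7

From dP/dt = 0: 0.0103H* = 0.315, so H* = 30.6.
From dN/dt = 0: 1.33(1 - N*/451) = 0.0237·30.6, giving N* = 451·(1 - 0.545) = 205.
From dH/dt = 0: 0.0108·205 - 0.566 = 0.0221P*, so P* = 1.65/0.0221 = 74.7.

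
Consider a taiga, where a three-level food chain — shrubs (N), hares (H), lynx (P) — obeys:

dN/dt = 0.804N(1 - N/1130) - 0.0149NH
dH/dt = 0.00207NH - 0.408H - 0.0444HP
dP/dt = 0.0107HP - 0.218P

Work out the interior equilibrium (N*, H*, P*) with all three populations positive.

From dP/dt = 0: 0.0107H* = 0.218, so H* = 20.4.
From dN/dt = 0: 0.804(1 - N*/1130) = 0.0149·20.4, giving N* = 1130·(1 - 0.378) = 703.
From dH/dt = 0: 0.00207·703 - 0.408 = 0.0444P*, so P* = 1.05/0.0444 = 23.6.

N* ≈ 703, H* ≈ 20.4, P* ≈ 23.6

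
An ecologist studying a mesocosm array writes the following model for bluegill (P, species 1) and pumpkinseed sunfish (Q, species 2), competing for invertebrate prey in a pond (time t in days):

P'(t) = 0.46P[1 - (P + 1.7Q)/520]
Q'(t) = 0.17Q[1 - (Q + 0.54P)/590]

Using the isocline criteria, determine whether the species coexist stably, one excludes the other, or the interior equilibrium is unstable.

species 2 excludes species 1

Compare the nullcline intercepts: K1/α12 = 520/1.7 = 306 < K2 = 590; K2/α21 = 590/0.54 = 1090 > K1 = 520.
Since the inequalities point opposite ways, species 2 can invade but species 1 cannot.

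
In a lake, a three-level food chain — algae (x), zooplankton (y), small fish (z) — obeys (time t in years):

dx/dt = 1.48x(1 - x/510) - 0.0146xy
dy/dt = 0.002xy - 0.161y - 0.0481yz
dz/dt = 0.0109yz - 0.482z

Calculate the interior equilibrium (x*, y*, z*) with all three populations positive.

x* ≈ 288, y* ≈ 44.2, z* ≈ 8.61

From dz/dt = 0: 0.0109y* = 0.482, so y* = 44.2.
From dx/dt = 0: 1.48(1 - x*/510) = 0.0146·44.2, giving x* = 510·(1 - 0.436) = 288.
From dy/dt = 0: 0.002·288 - 0.161 = 0.0481z*, so z* = 0.414/0.0481 = 8.61.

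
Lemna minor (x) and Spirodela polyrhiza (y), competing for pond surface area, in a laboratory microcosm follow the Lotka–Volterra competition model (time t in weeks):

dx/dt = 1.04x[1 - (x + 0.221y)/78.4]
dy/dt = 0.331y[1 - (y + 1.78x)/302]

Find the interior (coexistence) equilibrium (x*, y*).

Setting both brackets to zero gives the nullclines x + 0.221y = 78.4 and 1.78x + y = 302.
Substituting y = 302 - 1.78x into the first: x(1 - 0.221·1.78) = 78.4 - 0.221·302.
So x* = 11.7/0.607 = 19.2, and then y* = 302 - 1.78·19.2 = 268.

x* ≈ 19.2, y* ≈ 268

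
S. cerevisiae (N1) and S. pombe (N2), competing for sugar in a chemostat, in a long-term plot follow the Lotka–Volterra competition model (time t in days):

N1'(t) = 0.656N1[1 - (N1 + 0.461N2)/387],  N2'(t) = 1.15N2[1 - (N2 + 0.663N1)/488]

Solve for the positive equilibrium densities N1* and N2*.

Setting both brackets to zero gives the nullclines N1 + 0.461N2 = 387 and 0.663N1 + N2 = 488.
Substituting N2 = 488 - 0.663N1 into the first: N1(1 - 0.461·0.663) = 387 - 0.461·488.
So N1* = 162/0.694 = 233, and then N2* = 488 - 0.663·233 = 333.

N1* ≈ 233, N2* ≈ 333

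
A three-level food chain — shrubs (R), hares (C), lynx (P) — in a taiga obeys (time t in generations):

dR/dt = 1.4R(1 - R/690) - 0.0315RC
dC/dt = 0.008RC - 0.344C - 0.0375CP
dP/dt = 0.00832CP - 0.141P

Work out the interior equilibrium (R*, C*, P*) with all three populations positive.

R* ≈ 427, C* ≈ 16.9, P* ≈ 81.9

From dP/dt = 0: 0.00832C* = 0.141, so C* = 16.9.
From dR/dt = 0: 1.4(1 - R*/690) = 0.0315·16.9, giving R* = 690·(1 - 0.381) = 427.
From dC/dt = 0: 0.008·427 - 0.344 = 0.0375P*, so P* = 3.07/0.0375 = 81.9.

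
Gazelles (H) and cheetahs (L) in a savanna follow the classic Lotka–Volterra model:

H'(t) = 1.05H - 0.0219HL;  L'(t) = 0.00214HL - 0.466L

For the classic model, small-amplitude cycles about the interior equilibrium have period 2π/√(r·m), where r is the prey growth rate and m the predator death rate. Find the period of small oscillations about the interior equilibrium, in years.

T ≈ 8.98 years

Here r = 1.05 and m = 0.466, so r·m = 0.489.
ω = √0.489 = 0.699 per year, hence T = 2π/ω ≈ 8.98 years.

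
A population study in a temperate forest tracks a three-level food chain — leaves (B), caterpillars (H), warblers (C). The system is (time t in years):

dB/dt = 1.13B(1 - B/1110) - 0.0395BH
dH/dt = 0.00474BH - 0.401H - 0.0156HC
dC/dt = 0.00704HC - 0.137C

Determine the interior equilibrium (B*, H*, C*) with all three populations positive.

From dC/dt = 0: 0.00704H* = 0.137, so H* = 19.5.
From dB/dt = 0: 1.13(1 - B*/1110) = 0.0395·19.5, giving B* = 1110·(1 - 0.68) = 355.
From dH/dt = 0: 0.00474·355 - 0.401 = 0.0156C*, so C* = 1.28/0.0156 = 82.1.

B* ≈ 355, H* ≈ 19.5, C* ≈ 82.1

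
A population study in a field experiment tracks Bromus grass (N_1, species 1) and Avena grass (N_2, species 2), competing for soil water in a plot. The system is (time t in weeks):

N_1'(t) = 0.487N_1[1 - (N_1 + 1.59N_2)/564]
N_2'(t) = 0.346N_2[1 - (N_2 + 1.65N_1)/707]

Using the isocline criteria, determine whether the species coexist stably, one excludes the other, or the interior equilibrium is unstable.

unstable coexistence (outcome depends on initial conditions)

Compare the nullcline intercepts: K1/α12 = 564/1.59 = 355 < K2 = 707; K2/α21 = 707/1.65 = 428 < K1 = 564.
Since both are reversed, neither can invade when rare; the interior point is a saddle.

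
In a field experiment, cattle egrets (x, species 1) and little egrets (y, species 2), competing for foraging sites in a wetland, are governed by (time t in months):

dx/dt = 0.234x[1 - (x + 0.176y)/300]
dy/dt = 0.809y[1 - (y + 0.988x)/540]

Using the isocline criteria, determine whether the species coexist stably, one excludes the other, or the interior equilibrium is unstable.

Compare the nullcline intercepts: K1/α12 = 300/0.176 = 1700 > K2 = 540; K2/α21 = 540/0.988 = 547 > K1 = 300.
Since both inequalities hold, each species can invade when rare, so the interior equilibrium is stable.

stable coexistence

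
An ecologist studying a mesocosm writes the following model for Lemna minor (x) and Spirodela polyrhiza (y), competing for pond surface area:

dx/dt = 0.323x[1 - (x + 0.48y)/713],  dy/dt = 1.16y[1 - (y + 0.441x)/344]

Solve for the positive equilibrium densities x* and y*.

x* ≈ 695, y* ≈ 37.5

Setting both brackets to zero gives the nullclines x + 0.48y = 713 and 0.441x + y = 344.
Substituting y = 344 - 0.441x into the first: x(1 - 0.48·0.441) = 713 - 0.48·344.
So x* = 548/0.788 = 695, and then y* = 344 - 0.441·695 = 37.5.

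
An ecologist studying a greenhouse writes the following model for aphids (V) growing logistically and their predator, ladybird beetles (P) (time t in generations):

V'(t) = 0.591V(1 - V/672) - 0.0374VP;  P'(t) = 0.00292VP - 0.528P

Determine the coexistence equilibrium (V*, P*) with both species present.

V* ≈ 181, P* ≈ 11.6

From dP/dt = 0 with P > 0: 0.00292V* = 0.528, so V* = 181.
Substitute into dV/dt = 0: 0.591(1 - 181/672) = 0.0374P*.
The bracket is 0.731, giving P* = 0.432/0.0374 = 11.6.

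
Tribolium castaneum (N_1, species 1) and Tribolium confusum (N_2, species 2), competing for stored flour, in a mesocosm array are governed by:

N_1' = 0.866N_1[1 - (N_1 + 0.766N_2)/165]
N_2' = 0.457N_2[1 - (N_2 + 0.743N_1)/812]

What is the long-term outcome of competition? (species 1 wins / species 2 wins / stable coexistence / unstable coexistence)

Compare the nullcline intercepts: K1/α12 = 165/0.766 = 215 < K2 = 812; K2/α21 = 812/0.743 = 1090 > K1 = 165.
Since the inequalities point opposite ways, species 2 can invade but species 1 cannot.

species 2 excludes species 1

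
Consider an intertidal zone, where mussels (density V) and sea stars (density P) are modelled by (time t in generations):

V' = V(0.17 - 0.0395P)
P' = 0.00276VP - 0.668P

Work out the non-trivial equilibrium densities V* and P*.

Set dP/dt = 0 with P > 0: 0.00276V - 0.668 = 0, so V* = 0.668/0.00276 = 242.
Set dV/dt = 0 with V > 0: 0.17 - 0.0395P = 0, so P* = 0.17/0.0395 = 4.3.

V* ≈ 242, P* ≈ 4.3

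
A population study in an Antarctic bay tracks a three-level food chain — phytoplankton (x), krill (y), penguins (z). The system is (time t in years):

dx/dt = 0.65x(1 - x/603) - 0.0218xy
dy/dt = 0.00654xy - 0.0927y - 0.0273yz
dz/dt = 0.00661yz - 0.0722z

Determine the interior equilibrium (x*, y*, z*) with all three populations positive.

x* ≈ 382, y* ≈ 10.9, z* ≈ 88.1

From dz/dt = 0: 0.00661y* = 0.0722, so y* = 10.9.
From dx/dt = 0: 0.65(1 - x*/603) = 0.0218·10.9, giving x* = 603·(1 - 0.366) = 382.
From dy/dt = 0: 0.00654·382 - 0.0927 = 0.0273z*, so z* = 2.41/0.0273 = 88.1.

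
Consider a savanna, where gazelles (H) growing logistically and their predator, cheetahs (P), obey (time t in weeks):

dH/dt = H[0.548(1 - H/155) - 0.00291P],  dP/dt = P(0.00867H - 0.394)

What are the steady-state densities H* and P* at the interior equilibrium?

From dP/dt = 0 with P > 0: 0.00867H* = 0.394, so H* = 45.4.
Substitute into dH/dt = 0: 0.548(1 - 45.4/155) = 0.00291P*.
The bracket is 0.707, giving P* = 0.387/0.00291 = 133.

H* ≈ 45.4, P* ≈ 133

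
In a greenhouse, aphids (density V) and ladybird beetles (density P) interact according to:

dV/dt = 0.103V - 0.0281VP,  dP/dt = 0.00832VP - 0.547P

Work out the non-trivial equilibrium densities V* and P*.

V* ≈ 65.7, P* ≈ 3.67

Set dP/dt = 0 with P > 0: 0.00832V - 0.547 = 0, so V* = 0.547/0.00832 = 65.7.
Set dV/dt = 0 with V > 0: 0.103 - 0.0281P = 0, so P* = 0.103/0.0281 = 3.67.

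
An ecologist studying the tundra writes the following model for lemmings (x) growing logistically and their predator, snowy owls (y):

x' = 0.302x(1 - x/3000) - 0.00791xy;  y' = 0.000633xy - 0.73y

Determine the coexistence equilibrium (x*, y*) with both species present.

x* ≈ 1150, y* ≈ 23.5

From dy/dt = 0 with y > 0: 0.000633x* = 0.73, so x* = 1150.
Substitute into dx/dt = 0: 0.302(1 - 1150/3000) = 0.00791y*.
The bracket is 0.616, giving y* = 0.186/0.00791 = 23.5.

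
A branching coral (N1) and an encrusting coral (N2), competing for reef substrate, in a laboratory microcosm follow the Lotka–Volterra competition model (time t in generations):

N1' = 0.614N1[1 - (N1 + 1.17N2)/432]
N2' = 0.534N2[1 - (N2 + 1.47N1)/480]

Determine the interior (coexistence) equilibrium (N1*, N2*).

Setting both brackets to zero gives the nullclines N1 + 1.17N2 = 432 and 1.47N1 + N2 = 480.
Substituting N2 = 480 - 1.47N1 into the first: N1(1 - 1.17·1.47) = 432 - 1.17·480.
So N1* = -130/-0.72 = 180, and then N2* = 480 - 1.47·180 = 215.

N1* ≈ 180, N2* ≈ 215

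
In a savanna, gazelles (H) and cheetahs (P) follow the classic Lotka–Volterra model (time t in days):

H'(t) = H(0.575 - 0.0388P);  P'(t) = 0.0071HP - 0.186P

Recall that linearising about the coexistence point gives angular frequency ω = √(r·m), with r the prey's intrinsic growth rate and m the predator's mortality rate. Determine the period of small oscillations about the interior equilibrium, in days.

Here r = 0.575 and m = 0.186, so r·m = 0.107.
ω = √0.107 = 0.327 per day, hence T = 2π/ω ≈ 19.2 days.

T ≈ 19.2 days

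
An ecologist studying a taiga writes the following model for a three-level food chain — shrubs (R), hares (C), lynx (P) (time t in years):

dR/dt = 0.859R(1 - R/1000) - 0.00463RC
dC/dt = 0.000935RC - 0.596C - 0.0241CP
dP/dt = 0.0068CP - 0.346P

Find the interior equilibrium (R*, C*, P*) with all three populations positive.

R* ≈ 726, C* ≈ 50.9, P* ≈ 3.43

From dP/dt = 0: 0.0068C* = 0.346, so C* = 50.9.
From dR/dt = 0: 0.859(1 - R*/1000) = 0.00463·50.9, giving R* = 1000·(1 - 0.274) = 726.
From dC/dt = 0: 0.000935·726 - 0.596 = 0.0241P*, so P* = 0.0826/0.0241 = 3.43.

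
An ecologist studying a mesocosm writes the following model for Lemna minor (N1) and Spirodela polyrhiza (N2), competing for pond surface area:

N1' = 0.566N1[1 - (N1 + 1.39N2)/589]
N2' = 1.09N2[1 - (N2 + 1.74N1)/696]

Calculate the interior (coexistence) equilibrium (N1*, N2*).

Setting both brackets to zero gives the nullclines N1 + 1.39N2 = 589 and 1.74N1 + N2 = 696.
Substituting N2 = 696 - 1.74N1 into the first: N1(1 - 1.39·1.74) = 589 - 1.39·696.
So N1* = -378/-1.42 = 267, and then N2* = 696 - 1.74·267 = 232.

N1* ≈ 267, N2* ≈ 232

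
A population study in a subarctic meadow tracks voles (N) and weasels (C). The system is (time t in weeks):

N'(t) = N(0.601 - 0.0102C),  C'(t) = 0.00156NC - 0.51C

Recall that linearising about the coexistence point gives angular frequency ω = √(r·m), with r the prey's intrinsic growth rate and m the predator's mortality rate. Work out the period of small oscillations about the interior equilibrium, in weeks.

T ≈ 11.3 weeks

Here r = 0.601 and m = 0.51, so r·m = 0.307.
ω = √0.307 = 0.554 per week, hence T = 2π/ω ≈ 11.3 weeks.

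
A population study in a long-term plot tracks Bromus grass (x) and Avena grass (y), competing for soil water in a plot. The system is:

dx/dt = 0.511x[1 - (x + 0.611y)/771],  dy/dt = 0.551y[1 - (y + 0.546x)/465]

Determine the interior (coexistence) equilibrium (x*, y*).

Setting both brackets to zero gives the nullclines x + 0.611y = 771 and 0.546x + y = 465.
Substituting y = 465 - 0.546x into the first: x(1 - 0.611·0.546) = 771 - 0.611·465.
So x* = 487/0.666 = 731, and then y* = 465 - 0.546·731 = 66.1.

x* ≈ 731, y* ≈ 66.1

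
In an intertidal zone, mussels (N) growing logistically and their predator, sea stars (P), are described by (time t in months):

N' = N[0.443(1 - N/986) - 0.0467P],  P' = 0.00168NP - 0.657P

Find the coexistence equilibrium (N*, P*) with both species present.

N* ≈ 391, P* ≈ 5.72

From dP/dt = 0 with P > 0: 0.00168N* = 0.657, so N* = 391.
Substitute into dN/dt = 0: 0.443(1 - 391/986) = 0.0467P*.
The bracket is 0.603, giving P* = 0.267/0.0467 = 5.72.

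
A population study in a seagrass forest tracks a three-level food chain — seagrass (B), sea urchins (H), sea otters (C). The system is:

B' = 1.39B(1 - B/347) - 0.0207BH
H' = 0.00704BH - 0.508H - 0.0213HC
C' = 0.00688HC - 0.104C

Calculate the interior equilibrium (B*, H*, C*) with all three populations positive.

From dC/dt = 0: 0.00688H* = 0.104, so H* = 15.1.
From dB/dt = 0: 1.39(1 - B*/347) = 0.0207·15.1, giving B* = 347·(1 - 0.225) = 269.
From dH/dt = 0: 0.00704·269 - 0.508 = 0.0213C*, so C* = 1.38/0.0213 = 65.

B* ≈ 269, H* ≈ 15.1, C* ≈ 65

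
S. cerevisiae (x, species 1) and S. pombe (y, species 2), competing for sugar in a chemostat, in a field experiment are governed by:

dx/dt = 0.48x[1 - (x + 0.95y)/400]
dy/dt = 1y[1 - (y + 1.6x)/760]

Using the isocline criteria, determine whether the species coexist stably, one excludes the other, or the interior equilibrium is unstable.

Compare the nullcline intercepts: K1/α12 = 400/0.95 = 421 < K2 = 760; K2/α21 = 760/1.6 = 475 > K1 = 400.
Since the inequalities point opposite ways, species 2 can invade but species 1 cannot.

species 2 excludes species 1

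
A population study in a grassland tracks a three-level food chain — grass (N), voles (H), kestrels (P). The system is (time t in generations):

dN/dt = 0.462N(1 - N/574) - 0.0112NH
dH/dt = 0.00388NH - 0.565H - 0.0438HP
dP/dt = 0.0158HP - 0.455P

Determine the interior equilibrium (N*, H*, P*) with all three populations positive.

N* ≈ 173, H* ≈ 28.8, P* ≈ 2.45

From dP/dt = 0: 0.0158H* = 0.455, so H* = 28.8.
From dN/dt = 0: 0.462(1 - N*/574) = 0.0112·28.8, giving N* = 574·(1 - 0.698) = 173.
From dH/dt = 0: 0.00388·173 - 0.565 = 0.0438P*, so P* = 0.107/0.0438 = 2.45.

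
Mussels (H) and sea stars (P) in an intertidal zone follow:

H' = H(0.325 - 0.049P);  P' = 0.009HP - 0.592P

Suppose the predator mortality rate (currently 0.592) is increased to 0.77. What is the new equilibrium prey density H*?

At the interior fixed point, setting dP/dt = 0 with P > 0 fixes H* = (predator death rate)/(HP coefficient) — independent of the other coefficients.
With the change, H* = 0.77/0.009 = 85.6; it rises from 65.8.

H* ≈ 85.6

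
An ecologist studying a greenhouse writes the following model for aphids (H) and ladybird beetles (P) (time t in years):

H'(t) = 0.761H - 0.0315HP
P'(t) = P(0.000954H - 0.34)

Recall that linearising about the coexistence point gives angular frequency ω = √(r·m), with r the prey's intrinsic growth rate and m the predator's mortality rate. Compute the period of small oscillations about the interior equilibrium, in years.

T ≈ 12.4 years

Here r = 0.761 and m = 0.34, so r·m = 0.259.
ω = √0.259 = 0.509 per year, hence T = 2π/ω ≈ 12.4 years.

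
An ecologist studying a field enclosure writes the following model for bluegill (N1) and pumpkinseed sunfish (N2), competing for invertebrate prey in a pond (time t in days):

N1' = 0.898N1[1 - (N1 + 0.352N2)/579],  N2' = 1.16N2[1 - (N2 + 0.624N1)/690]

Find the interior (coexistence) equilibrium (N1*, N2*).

Setting both brackets to zero gives the nullclines N1 + 0.352N2 = 579 and 0.624N1 + N2 = 690.
Substituting N2 = 690 - 0.624N1 into the first: N1(1 - 0.352·0.624) = 579 - 0.352·690.
So N1* = 336/0.78 = 431, and then N2* = 690 - 0.624·431 = 421.

N1* ≈ 431, N2* ≈ 421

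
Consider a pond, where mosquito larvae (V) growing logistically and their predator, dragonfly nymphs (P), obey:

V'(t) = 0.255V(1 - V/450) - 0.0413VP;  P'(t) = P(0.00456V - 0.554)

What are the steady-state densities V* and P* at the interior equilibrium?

From dP/dt = 0 with P > 0: 0.00456V* = 0.554, so V* = 121.
Substitute into dV/dt = 0: 0.255(1 - 121/450) = 0.0413P*.
The bracket is 0.73, giving P* = 0.186/0.0413 = 4.51.

V* ≈ 121, P* ≈ 4.51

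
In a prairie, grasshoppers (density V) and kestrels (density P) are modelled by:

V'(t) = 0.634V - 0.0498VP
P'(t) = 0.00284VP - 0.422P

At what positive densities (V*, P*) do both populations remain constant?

V* ≈ 149, P* ≈ 12.7

Set dP/dt = 0 with P > 0: 0.00284V - 0.422 = 0, so V* = 0.422/0.00284 = 149.
Set dV/dt = 0 with V > 0: 0.634 - 0.0498P = 0, so P* = 0.634/0.0498 = 12.7.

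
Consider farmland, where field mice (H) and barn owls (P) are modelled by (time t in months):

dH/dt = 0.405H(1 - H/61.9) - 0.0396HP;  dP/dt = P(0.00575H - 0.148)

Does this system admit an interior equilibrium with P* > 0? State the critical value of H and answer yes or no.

Threshold H = 25.7; K > 25.7, so yes, the predator persists.

The predator equation gives dP/dt > 0 only when H > 0.148/0.00575 = 25.7.
Without the predator, H → K = 61.9. Since 61.9 > 25.7, the predator can invade and persist.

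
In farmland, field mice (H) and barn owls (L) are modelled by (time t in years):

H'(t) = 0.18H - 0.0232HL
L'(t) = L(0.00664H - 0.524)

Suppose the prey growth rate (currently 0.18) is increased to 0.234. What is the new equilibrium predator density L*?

L* ≈ 10.1

At the interior fixed point, setting dH/dt = 0 with H > 0 fixes L* = (prey growth rate)/(HL coefficient) — independent of the other coefficients.
With the change, L* = 0.234/0.0232 = 10.1; it rises from 7.76.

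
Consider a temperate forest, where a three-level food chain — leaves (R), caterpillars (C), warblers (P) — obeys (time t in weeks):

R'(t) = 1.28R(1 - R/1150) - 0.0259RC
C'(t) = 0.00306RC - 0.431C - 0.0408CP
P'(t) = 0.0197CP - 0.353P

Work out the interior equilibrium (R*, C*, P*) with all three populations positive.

From dP/dt = 0: 0.0197C* = 0.353, so C* = 17.9.
From dR/dt = 0: 1.28(1 - R*/1150) = 0.0259·17.9, giving R* = 1150·(1 - 0.363) = 733.
From dC/dt = 0: 0.00306·733 - 0.431 = 0.0408P*, so P* = 1.81/0.0408 = 44.4.

R* ≈ 733, C* ≈ 17.9, P* ≈ 44.4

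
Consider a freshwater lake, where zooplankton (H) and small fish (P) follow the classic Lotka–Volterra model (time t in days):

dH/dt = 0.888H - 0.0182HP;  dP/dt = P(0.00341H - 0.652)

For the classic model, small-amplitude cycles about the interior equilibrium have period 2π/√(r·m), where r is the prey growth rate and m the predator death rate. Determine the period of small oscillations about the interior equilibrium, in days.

Here r = 0.888 and m = 0.652, so r·m = 0.579.
ω = √0.579 = 0.761 per day, hence T = 2π/ω ≈ 8.26 days.

T ≈ 8.26 days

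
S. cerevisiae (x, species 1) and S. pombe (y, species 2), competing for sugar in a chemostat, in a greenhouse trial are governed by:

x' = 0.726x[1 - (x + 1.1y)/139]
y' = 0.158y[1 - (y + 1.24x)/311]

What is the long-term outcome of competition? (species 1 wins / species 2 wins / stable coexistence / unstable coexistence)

Compare the nullcline intercepts: K1/α12 = 139/1.1 = 126 < K2 = 311; K2/α21 = 311/1.24 = 251 > K1 = 139.
Since the inequalities point opposite ways, species 2 can invade but species 1 cannot.

species 2 excludes species 1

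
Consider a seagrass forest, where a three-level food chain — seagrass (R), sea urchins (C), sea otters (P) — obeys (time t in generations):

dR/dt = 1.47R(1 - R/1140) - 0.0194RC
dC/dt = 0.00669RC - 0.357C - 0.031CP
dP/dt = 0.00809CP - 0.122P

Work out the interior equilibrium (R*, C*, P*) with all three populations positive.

R* ≈ 913, C* ≈ 15.1, P* ≈ 186

From dP/dt = 0: 0.00809C* = 0.122, so C* = 15.1.
From dR/dt = 0: 1.47(1 - R*/1140) = 0.0194·15.1, giving R* = 1140·(1 - 0.199) = 913.
From dC/dt = 0: 0.00669·913 - 0.357 = 0.031P*, so P* = 5.75/0.031 = 186.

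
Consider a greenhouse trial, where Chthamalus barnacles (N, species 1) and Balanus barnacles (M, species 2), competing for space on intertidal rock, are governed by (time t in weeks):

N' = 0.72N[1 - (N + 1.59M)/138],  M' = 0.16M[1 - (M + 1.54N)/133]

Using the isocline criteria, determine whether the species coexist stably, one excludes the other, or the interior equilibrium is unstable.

Compare the nullcline intercepts: K1/α12 = 138/1.59 = 86.8 < K2 = 133; K2/α21 = 133/1.54 = 86.4 < K1 = 138.
Since both are reversed, neither can invade when rare; the interior point is a saddle.

unstable coexistence (outcome depends on initial conditions)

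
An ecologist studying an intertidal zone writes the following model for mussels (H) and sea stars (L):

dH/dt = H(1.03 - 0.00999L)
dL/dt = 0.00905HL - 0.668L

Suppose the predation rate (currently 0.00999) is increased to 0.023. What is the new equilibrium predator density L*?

At the interior fixed point, setting dH/dt = 0 with H > 0 fixes L* = (prey growth rate)/(HL coefficient) — independent of the other coefficients.
With the change, L* = 1.03/0.023 = 44.8; it falls from 103.

L* ≈ 44.8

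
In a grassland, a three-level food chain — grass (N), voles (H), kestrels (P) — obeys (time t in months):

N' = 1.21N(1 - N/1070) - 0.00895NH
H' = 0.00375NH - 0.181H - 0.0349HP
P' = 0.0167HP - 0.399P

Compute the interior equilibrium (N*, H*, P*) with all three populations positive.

N* ≈ 881, H* ≈ 23.9, P* ≈ 89.5

From dP/dt = 0: 0.0167H* = 0.399, so H* = 23.9.
From dN/dt = 0: 1.21(1 - N*/1070) = 0.00895·23.9, giving N* = 1070·(1 - 0.177) = 881.
From dH/dt = 0: 0.00375·881 - 0.181 = 0.0349P*, so P* = 3.12/0.0349 = 89.5.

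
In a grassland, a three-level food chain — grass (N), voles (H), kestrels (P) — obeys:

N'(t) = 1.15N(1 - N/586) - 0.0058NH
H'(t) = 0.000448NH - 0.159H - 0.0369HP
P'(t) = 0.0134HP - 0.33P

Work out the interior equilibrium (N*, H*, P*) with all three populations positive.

N* ≈ 513, H* ≈ 24.6, P* ≈ 1.92

From dP/dt = 0: 0.0134H* = 0.33, so H* = 24.6.
From dN/dt = 0: 1.15(1 - N*/586) = 0.0058·24.6, giving N* = 586·(1 - 0.124) = 513.
From dH/dt = 0: 0.000448·513 - 0.159 = 0.0369P*, so P* = 0.0709/0.0369 = 1.92.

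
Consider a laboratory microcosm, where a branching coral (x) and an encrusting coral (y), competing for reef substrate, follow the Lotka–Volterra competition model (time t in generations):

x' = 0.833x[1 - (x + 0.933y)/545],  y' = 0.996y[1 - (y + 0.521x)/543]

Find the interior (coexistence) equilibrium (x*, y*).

Setting both brackets to zero gives the nullclines x + 0.933y = 545 and 0.521x + y = 543.
Substituting y = 543 - 0.521x into the first: x(1 - 0.933·0.521) = 545 - 0.933·543.
So x* = 38.4/0.514 = 74.7, and then y* = 543 - 0.521·74.7 = 504.

x* ≈ 74.7, y* ≈ 504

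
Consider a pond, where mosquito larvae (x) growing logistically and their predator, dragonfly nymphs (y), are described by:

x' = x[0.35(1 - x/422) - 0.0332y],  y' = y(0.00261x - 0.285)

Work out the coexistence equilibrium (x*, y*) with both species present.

From dy/dt = 0 with y > 0: 0.00261x* = 0.285, so x* = 109.
Substitute into dx/dt = 0: 0.35(1 - 109/422) = 0.0332y*.
The bracket is 0.741, giving y* = 0.259/0.0332 = 7.81.

x* ≈ 109, y* ≈ 7.81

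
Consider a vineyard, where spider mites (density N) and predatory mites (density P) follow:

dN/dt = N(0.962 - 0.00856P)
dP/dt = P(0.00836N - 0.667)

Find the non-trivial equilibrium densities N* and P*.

Set dP/dt = 0 with P > 0: 0.00836N - 0.667 = 0, so N* = 0.667/0.00836 = 79.8.
Set dN/dt = 0 with N > 0: 0.962 - 0.00856P = 0, so P* = 0.962/0.00856 = 112.

N* ≈ 79.8, P* ≈ 112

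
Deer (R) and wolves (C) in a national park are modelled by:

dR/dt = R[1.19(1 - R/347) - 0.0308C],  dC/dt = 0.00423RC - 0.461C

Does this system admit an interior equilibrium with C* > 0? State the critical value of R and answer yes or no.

The predator equation gives dC/dt > 0 only when R > 0.461/0.00423 = 109.
Without the predator, R → K = 347. Since 347 > 109, the predator can invade and persist.

Threshold R = 109; K > 109, so yes, the predator persists.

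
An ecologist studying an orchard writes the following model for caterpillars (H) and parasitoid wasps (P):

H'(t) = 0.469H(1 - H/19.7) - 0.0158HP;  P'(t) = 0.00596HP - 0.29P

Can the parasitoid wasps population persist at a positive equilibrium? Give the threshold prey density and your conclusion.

The predator equation gives dP/dt > 0 only when H > 0.29/0.00596 = 48.7.
Without the predator, H → K = 19.7. Since 19.7 < 48.7, the predator cannot invade.

Threshold H = 48.7; K < 48.7, so no, the predator goes extinct.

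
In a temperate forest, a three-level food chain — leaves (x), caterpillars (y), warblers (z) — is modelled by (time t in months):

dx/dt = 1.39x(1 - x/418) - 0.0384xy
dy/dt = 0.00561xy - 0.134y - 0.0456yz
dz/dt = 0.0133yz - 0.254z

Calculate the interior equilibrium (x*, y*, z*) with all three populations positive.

x* ≈ 197, y* ≈ 19.1, z* ≈ 21.4

From dz/dt = 0: 0.0133y* = 0.254, so y* = 19.1.
From dx/dt = 0: 1.39(1 - x*/418) = 0.0384·19.1, giving x* = 418·(1 - 0.528) = 197.
From dy/dt = 0: 0.00561·197 - 0.134 = 0.0456z*, so z* = 0.974/0.0456 = 21.4.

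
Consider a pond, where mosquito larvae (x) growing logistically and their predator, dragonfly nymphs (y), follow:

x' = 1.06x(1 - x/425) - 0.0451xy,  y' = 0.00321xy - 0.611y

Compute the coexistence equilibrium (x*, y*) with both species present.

From dy/dt = 0 with y > 0: 0.00321x* = 0.611, so x* = 190.
Substitute into dx/dt = 0: 1.06(1 - 190/425) = 0.0451y*.
The bracket is 0.552, giving y* = 0.585/0.0451 = 13.

x* ≈ 190, y* ≈ 13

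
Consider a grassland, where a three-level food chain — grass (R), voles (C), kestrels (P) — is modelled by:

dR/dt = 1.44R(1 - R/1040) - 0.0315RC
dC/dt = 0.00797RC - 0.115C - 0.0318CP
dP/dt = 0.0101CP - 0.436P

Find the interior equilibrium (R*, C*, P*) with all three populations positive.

From dP/dt = 0: 0.0101C* = 0.436, so C* = 43.2.
From dR/dt = 0: 1.44(1 - R*/1040) = 0.0315·43.2, giving R* = 1040·(1 - 0.944) = 57.9.
From dC/dt = 0: 0.00797·57.9 - 0.115 = 0.0318P*, so P* = 0.347/0.0318 = 10.9.

R* ≈ 57.9, C* ≈ 43.2, P* ≈ 10.9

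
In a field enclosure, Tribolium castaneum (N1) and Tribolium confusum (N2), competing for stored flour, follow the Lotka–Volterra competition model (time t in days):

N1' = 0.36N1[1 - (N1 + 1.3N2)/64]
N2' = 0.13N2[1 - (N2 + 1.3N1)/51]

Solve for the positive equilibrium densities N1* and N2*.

Setting both brackets to zero gives the nullclines N1 + 1.3N2 = 64 and 1.3N1 + N2 = 51.
Substituting N2 = 51 - 1.3N1 into the first: N1(1 - 1.3·1.3) = 64 - 1.3·51.
So N1* = -2.3/-0.69 = 3.33, and then N2* = 51 - 1.3·3.33 = 46.7.

N1* ≈ 3.33, N2* ≈ 46.7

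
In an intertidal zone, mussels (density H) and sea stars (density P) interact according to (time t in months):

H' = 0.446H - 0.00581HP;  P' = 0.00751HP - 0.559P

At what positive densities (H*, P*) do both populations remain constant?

Set dP/dt = 0 with P > 0: 0.00751H - 0.559 = 0, so H* = 0.559/0.00751 = 74.4.
Set dH/dt = 0 with H > 0: 0.446 - 0.00581P = 0, so P* = 0.446/0.00581 = 76.8.

H* ≈ 74.4, P* ≈ 76.8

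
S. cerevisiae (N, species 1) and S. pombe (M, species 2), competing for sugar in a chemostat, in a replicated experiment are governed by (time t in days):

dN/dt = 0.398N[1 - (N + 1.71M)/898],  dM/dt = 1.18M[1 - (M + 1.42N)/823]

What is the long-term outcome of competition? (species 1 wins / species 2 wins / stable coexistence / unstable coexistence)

Compare the nullcline intercepts: K1/α12 = 898/1.71 = 525 < K2 = 823; K2/α21 = 823/1.42 = 580 < K1 = 898.
Since both are reversed, neither can invade when rare; the interior point is a saddle.

unstable coexistence (outcome depends on initial conditions)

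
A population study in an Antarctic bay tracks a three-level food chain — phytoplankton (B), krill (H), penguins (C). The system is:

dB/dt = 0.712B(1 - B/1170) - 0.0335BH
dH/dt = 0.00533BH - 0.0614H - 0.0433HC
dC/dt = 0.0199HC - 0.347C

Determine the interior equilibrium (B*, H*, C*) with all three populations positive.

From dC/dt = 0: 0.0199H* = 0.347, so H* = 17.4.
From dB/dt = 0: 0.712(1 - B*/1170) = 0.0335·17.4, giving B* = 1170·(1 - 0.82) = 210.
From dH/dt = 0: 0.00533·210 - 0.0614 = 0.0433C*, so C* = 1.06/0.0433 = 24.4.

B* ≈ 210, H* ≈ 17.4, C* ≈ 24.4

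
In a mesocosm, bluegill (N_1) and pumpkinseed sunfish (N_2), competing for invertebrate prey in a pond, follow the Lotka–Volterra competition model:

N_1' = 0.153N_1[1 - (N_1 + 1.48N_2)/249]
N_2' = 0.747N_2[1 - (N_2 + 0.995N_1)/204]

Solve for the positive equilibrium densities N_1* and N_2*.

N_1* ≈ 112, N_2* ≈ 92.6

Setting both brackets to zero gives the nullclines N_1 + 1.48N_2 = 249 and 0.995N_1 + N_2 = 204.
Substituting N_2 = 204 - 0.995N_1 into the first: N_1(1 - 1.48·0.995) = 249 - 1.48·204.
So N_1* = -52.9/-0.473 = 112, and then N_2* = 204 - 0.995·112 = 92.6.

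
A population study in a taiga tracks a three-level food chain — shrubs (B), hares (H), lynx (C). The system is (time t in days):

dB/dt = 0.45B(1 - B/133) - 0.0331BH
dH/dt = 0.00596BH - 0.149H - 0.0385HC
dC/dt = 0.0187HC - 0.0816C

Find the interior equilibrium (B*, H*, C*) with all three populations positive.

From dC/dt = 0: 0.0187H* = 0.0816, so H* = 4.36.
From dB/dt = 0: 0.45(1 - B*/133) = 0.0331·4.36, giving B* = 133·(1 - 0.321) = 90.3.
From dH/dt = 0: 0.00596·90.3 - 0.149 = 0.0385C*, so C* = 0.389/0.0385 = 10.1.

B* ≈ 90.3, H* ≈ 4.36, C* ≈ 10.1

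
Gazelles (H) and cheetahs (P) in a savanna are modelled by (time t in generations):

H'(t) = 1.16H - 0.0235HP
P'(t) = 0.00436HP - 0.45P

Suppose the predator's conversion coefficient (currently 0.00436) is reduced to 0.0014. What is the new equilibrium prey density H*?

At the interior fixed point, setting dP/dt = 0 with P > 0 fixes H* = (predator death rate)/(HP coefficient) — independent of the other coefficients.
With the change, H* = 0.45/0.0014 = 321; it rises from 103.

H* ≈ 321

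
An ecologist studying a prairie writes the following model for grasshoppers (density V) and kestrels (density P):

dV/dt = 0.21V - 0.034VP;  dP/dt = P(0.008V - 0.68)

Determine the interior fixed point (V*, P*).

Set dP/dt = 0 with P > 0: 0.008V - 0.68 = 0, so V* = 0.68/0.008 = 85.
Set dV/dt = 0 with V > 0: 0.21 - 0.034P = 0, so P* = 0.21/0.034 = 6.18.

V* ≈ 85, P* ≈ 6.18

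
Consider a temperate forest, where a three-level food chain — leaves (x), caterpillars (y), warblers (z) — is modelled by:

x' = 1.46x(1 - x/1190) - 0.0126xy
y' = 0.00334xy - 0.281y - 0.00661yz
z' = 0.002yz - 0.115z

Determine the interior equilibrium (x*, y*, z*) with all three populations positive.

x* ≈ 599, y* ≈ 57.5, z* ≈ 260

From dz/dt = 0: 0.002y* = 0.115, so y* = 57.5.
From dx/dt = 0: 1.46(1 - x*/1190) = 0.0126·57.5, giving x* = 1190·(1 - 0.496) = 599.
From dy/dt = 0: 0.00334·599 - 0.281 = 0.00661z*, so z* = 1.72/0.00661 = 260.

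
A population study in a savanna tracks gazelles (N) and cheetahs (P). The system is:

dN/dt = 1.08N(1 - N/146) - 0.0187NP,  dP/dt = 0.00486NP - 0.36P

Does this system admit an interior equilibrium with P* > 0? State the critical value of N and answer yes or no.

Threshold N = 74.1; K > 74.1, so yes, the predator persists.

The predator equation gives dP/dt > 0 only when N > 0.36/0.00486 = 74.1.
Without the predator, N → K = 146. Since 146 > 74.1, the predator can invade and persist.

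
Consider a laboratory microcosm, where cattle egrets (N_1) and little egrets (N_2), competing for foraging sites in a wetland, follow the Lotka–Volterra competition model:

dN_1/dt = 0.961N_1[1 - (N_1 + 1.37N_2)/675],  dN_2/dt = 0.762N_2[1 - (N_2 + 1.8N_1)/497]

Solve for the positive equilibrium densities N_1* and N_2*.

N_1* ≈ 4.02, N_2* ≈ 490

Setting both brackets to zero gives the nullclines N_1 + 1.37N_2 = 675 and 1.8N_1 + N_2 = 497.
Substituting N_2 = 497 - 1.8N_1 into the first: N_1(1 - 1.37·1.8) = 675 - 1.37·497.
So N_1* = -5.89/-1.47 = 4.02, and then N_2* = 497 - 1.8·4.02 = 490.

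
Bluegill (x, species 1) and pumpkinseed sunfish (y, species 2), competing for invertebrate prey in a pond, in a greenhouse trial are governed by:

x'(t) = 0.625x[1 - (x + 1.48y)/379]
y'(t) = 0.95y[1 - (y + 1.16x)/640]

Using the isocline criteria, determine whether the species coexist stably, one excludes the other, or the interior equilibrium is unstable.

Compare the nullcline intercepts: K1/α12 = 379/1.48 = 256 < K2 = 640; K2/α21 = 640/1.16 = 552 > K1 = 379.
Since the inequalities point opposite ways, species 2 can invade but species 1 cannot.

species 2 excludes species 1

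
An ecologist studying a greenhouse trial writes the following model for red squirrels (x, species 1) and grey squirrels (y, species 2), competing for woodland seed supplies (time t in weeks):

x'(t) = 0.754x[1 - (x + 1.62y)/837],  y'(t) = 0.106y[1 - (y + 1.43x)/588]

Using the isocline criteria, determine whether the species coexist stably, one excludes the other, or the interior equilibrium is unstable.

Compare the nullcline intercepts: K1/α12 = 837/1.62 = 517 < K2 = 588; K2/α21 = 588/1.43 = 411 < K1 = 837.
Since both are reversed, neither can invade when rare; the interior point is a saddle.

unstable coexistence (outcome depends on initial conditions)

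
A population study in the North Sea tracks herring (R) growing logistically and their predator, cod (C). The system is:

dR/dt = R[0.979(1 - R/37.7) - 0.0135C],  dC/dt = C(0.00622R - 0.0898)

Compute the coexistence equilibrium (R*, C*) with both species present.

R* ≈ 14.4, C* ≈ 44.7

From dC/dt = 0 with C > 0: 0.00622R* = 0.0898, so R* = 14.4.
Substitute into dR/dt = 0: 0.979(1 - 14.4/37.7) = 0.0135C*.
The bracket is 0.617, giving C* = 0.604/0.0135 = 44.7.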